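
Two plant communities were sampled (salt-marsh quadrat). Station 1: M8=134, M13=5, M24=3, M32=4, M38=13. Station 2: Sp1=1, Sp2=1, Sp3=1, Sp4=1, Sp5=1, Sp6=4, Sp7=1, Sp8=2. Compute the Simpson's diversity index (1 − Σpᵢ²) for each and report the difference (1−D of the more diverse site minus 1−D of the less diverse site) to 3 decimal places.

Station 1: N=159, proportions 0.84277, 0.03145, 0.01887, 0.02516, 0.08176, giving 1−D = 0.28108 (working shown to 5 dp, full precision carried).
Station 2: N=12, proportions 0.08333, 0.08333, 0.08333, 0.08333, 0.08333, 0.33333, 0.08333, 0.16667, giving 1−D = 0.81944.
Difference = |0.28108 − 0.81944| = 0.53836, i.e. 0.538 to 3 decimal places.

0.538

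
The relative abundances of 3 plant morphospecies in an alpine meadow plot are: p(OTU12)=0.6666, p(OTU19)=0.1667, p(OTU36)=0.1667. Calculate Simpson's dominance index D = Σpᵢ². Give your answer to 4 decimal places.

0.4999

D = 0.6666² + 0.1667² + 0.1667² = 0.444356 + 0.027789 + 0.027789 = 0.499933 (working shown to 6 dp, full precision carried).
To 4 decimal places, D = 0.4999.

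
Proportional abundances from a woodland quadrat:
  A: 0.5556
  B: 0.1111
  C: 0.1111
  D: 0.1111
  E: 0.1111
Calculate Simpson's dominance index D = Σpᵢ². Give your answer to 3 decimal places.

D = 0.5556² + 0.1111² + 0.1111² + 0.1111² + 0.1111² = 0.30869 + 0.01234 + 0.01234 + 0.01234 + 0.01234 = 0.35806 (working shown to 5 dp, full precision carried).
To 3 decimal places, D = 0.358.

0.358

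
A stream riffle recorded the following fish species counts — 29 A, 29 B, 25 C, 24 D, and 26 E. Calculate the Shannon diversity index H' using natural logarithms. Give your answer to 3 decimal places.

Total N = 29+29+25+24+26 = 133, so the proportions are 0.21805, 0.21805, 0.18797, 0.18045, 0.19549 (working shown to 5 dp, full precision carried).
Each pᵢ ln pᵢ term: 0.21805×(-1.52305)=-0.33209, 0.21805×(-1.52305)=-0.33209, 0.18797×(-1.67147)=-0.31419, 0.18045×(-1.71230)=-0.30899, 0.19549×(-1.63225)=-0.31909.
Sum = -1.60645, so H' = 1.606.

1.606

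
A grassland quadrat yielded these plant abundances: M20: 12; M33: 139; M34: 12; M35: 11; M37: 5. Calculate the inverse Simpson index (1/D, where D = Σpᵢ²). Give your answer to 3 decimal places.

1.622

Total N = 12+139+12+11+5 = 179, so the proportions are 0.067039, 0.776536, 0.067039, 0.061453, 0.027933 (working shown to 6 dp, full precision carried).
D = 0.067039² + 0.776536² + 0.067039² + 0.061453² + 0.027933² = 0.004494 + 0.603009 + 0.004494 + 0.003776 + 0.000780 = 0.616554.
So 1/D = 1.62192, i.e. 1.622 to 3 decimal places.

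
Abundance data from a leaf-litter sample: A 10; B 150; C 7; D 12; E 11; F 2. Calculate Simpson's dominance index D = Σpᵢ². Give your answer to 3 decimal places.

Total N = 10+150+7+12+11+2 = 192, so the proportions are 0.05208, 0.78125, 0.03646, 0.0625, 0.05729, 0.01042 (working shown to 5 dp, full precision carried).
D = 0.05208² + 0.78125² + 0.03646² + 0.0625² + 0.05729² + 0.01042² = 0.00271 + 0.61035 + 0.00133 + 0.00391 + 0.00328 + 0.00011 = 0.62169.
To 3 decimal places, D = 0.622.

0.622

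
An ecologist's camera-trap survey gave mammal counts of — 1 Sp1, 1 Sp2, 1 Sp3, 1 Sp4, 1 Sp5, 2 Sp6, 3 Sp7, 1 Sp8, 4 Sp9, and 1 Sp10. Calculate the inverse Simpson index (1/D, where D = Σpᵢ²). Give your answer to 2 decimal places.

Total N = 1+1+1+1+1+2+3+1+4+1 = 16, so the proportions are 0.0625, 0.0625, 0.0625, 0.0625, 0.0625, 0.125, 0.1875, 0.0625, 0.25, 0.0625 (working shown to 6 dp, full precision carried).
D = 0.0625² + 0.0625² + 0.0625² + 0.0625² + 0.0625² + 0.125² + 0.1875² + 0.0625² + 0.25² + 0.0625² = 0.003906 + 0.003906 + 0.003906 + 0.003906 + 0.003906 + 0.015625 + 0.035156 + 0.003906 + 0.062500 + 0.003906 = 0.140625.
So 1/D = 7.1111, i.e. 7.11 to 2 decimal places.

7.11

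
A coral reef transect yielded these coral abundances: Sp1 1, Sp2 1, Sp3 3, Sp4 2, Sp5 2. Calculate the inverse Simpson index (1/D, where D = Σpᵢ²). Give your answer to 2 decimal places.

4.26

Total N = 1+1+3+2+2 = 9, so the proportions are 0.111111, 0.111111, 0.333333, 0.222222, 0.222222 (working shown to 6 dp, full precision carried).
D = 0.111111² + 0.111111² + 0.333333² + 0.222222² + 0.222222² = 0.012346 + 0.012346 + 0.111111 + 0.049383 + 0.049383 = 0.234568.
So 1/D = 4.2632, i.e. 4.26 to 2 decimal places.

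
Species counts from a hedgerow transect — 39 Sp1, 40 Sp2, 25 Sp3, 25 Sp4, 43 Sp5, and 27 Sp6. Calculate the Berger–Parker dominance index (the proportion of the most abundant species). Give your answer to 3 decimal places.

Total N = 39+40+25+25+43+27 = 199, so the proportions are 0.19598, 0.20101, 0.12563, 0.12563, 0.21608, 0.13568 (working shown to 5 dp, full precision carried).
The largest proportion is 0.21608, i.e. d = 0.216 to 3 decimal places.

0.216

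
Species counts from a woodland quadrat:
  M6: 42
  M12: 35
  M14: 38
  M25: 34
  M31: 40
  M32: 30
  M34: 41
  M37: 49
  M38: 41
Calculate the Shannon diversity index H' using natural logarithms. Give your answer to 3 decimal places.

Total N = 42+35+38+34+40+30+41+49+41 = 350, so the proportions are 0.12, 0.1, 0.10857, 0.09714, 0.11429, 0.08571, 0.11714, 0.14, 0.11714 (working shown to 5 dp, full precision carried).
Each pᵢ ln pᵢ term: 0.12×(-2.12026)=-0.25443, 0.1×(-2.30259)=-0.23026, 0.10857×(-2.22035)=-0.24107, 0.09714×(-2.33157)=-0.22650, 0.11429×(-2.16905)=-0.24789, 0.08571×(-2.45674)=-0.21058, 0.11714×(-2.14436)=-0.25120, 0.14×(-1.96611)=-0.27526, 0.11714×(-2.14436)=-0.25120.
Sum = -2.18837, so H' = 2.188.

2.188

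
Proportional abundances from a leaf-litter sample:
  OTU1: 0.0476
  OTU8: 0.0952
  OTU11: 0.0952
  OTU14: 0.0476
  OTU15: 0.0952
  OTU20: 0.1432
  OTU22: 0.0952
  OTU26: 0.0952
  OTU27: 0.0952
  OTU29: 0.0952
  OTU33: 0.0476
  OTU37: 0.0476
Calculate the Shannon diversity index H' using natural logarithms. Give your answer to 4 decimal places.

Each pᵢ ln pᵢ term (working shown to 6 dp, full precision carried): 0.0476×(-3.044923)=-0.144938, 0.0952×(-2.351775)=-0.223889, 0.0952×(-2.351775)=-0.223889, 0.0476×(-3.044923)=-0.144938, 0.0952×(-2.351775)=-0.223889, 0.1432×(-1.943513)=-0.278311, 0.0952×(-2.351775)=-0.223889, 0.0952×(-2.351775)=-0.223889, 0.0952×(-2.351775)=-0.223889, 0.0952×(-2.351775)=-0.223889, 0.0476×(-3.044923)=-0.144938, 0.0476×(-3.044923)=-0.144938.
Sum = -2.425287, so H' = 2.4253.

2.4253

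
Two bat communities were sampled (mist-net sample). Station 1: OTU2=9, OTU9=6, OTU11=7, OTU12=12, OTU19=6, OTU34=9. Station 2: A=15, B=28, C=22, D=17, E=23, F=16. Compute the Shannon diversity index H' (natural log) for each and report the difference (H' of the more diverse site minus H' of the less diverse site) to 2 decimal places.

Station 1: N=49, proportions 0.1837, 0.1224, 0.1429, 0.2449, 0.1224, 0.1837, giving H' = 1.7593 (working shown to 4 dp, full precision carried).
Station 2: N=121, proportions 0.124, 0.2314, 0.1818, 0.1405, 0.1901, 0.1322, giving H' = 1.7663.
Difference = |1.7593 − 1.7663| = 0.0070, i.e. 0.01 to 2 decimal places.

0.01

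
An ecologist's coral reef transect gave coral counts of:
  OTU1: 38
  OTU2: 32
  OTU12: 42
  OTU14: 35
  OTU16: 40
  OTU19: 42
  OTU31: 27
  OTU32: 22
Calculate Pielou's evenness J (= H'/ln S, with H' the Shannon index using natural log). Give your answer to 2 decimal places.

Total N = 38+32+42+35+40+42+27+22 = 278, so the proportions are 0.1367, 0.1151, 0.1511, 0.1259, 0.1439, 0.1511, 0.0971, 0.0791 (working shown to 4 dp, full precision carried).
H' = −Σ pᵢ ln pᵢ = −((-0.2720) + (-0.2489) + (-0.2855) + (-0.2609) + (-0.2790) + (-0.2855) + (-0.2265) + (-0.2007)) = 2.0590.
With S = 8 species, ln S = 2.0794, so J = 2.0590/2.0794 = 0.9902, i.e. 0.99 to 2 decimal places.

0.99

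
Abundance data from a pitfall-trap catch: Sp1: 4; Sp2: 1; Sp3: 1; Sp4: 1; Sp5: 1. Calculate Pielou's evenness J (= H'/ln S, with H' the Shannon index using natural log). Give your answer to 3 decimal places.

Total N = 4+1+1+1+1 = 8, so the proportions are 0.5, 0.125, 0.125, 0.125, 0.125 (working shown to 5 dp, full precision carried).
H' = −Σ pᵢ ln pᵢ = −((-0.34657) + (-0.25993) + (-0.25993) + (-0.25993) + (-0.25993)) = 1.38629.
With S = 5 species, ln S = 1.60944, so J = 1.38629/1.60944 = 0.86135, i.e. 0.861 to 3 decimal places.

0.861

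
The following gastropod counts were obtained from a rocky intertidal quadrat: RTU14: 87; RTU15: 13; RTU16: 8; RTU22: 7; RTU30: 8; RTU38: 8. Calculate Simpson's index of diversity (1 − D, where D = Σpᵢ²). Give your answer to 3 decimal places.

0.535

Total N = 87+13+8+7+8+8 = 131, so the proportions are 0.66412, 0.09924, 0.06107, 0.05344, 0.06107, 0.06107 (working shown to 5 dp, full precision carried).
D = 0.66412² + 0.09924² + 0.06107² + 0.05344² + 0.06107² + 0.06107² = 0.44106 + 0.00985 + 0.00373 + 0.00286 + 0.00373 + 0.00373 = 0.46495.
So 1 − D = 0.53505, i.e. 0.535 to 3 decimal places.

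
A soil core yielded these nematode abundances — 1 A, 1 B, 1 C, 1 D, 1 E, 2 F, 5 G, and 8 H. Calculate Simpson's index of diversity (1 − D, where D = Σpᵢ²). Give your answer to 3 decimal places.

0.755

Total N = 1+1+1+1+1+2+5+8 = 20, so the proportions are 0.05, 0.05, 0.05, 0.05, 0.05, 0.1, 0.25, 0.4 (working shown to 5 dp, full precision carried).
D = 0.05² + 0.05² + 0.05² + 0.05² + 0.05² + 0.1² + 0.25² + 0.4² = 0.00250 + 0.00250 + 0.00250 + 0.00250 + 0.00250 + 0.01000 + 0.06250 + 0.16000 = 0.24500.
So 1 − D = 0.75500, i.e. 0.755 to 3 decimal places.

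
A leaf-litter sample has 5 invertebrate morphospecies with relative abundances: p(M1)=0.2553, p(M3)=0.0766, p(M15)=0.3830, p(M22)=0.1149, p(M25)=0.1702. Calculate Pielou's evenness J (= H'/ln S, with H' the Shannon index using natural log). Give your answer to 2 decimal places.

H' = −Σ pᵢ ln pᵢ = −((-0.3486) + (-0.1968) + (-0.3676) + (-0.2486) + (-0.3014)) = 1.4629 (working shown to 4 dp, full precision carried).
With S = 5 species, ln S = 1.6094, so J = 1.4629/1.6094 = 0.9090, i.e. 0.91 to 2 decimal places.

0.91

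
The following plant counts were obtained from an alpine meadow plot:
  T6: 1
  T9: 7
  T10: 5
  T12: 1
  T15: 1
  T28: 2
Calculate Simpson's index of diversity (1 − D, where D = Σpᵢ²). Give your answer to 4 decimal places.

Total N = 1+7+5+1+1+2 = 17, so the proportions are 0.058824, 0.411765, 0.294118, 0.058824, 0.058824, 0.117647 (working shown to 6 dp, full precision carried).
D = 0.058824² + 0.411765² + 0.294118² + 0.058824² + 0.058824² + 0.117647² = 0.003460 + 0.169550 + 0.086505 + 0.003460 + 0.003460 + 0.013841 = 0.280277.
So 1 − D = 0.719723, i.e. 0.7197 to 4 decimal places.

0.7197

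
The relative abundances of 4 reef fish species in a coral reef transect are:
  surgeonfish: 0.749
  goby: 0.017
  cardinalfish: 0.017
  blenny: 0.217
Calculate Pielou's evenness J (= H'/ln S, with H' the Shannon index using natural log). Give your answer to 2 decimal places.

H' = −Σ pᵢ ln pᵢ = −((-0.2165) + (-0.0693) + (-0.0693) + (-0.3315)) = 0.6866 (working shown to 4 dp, full precision carried).
With S = 4 species, ln S = 1.3863, so J = 0.6866/1.3863 = 0.4952, i.e. 0.50 to 2 decimal places.

0.50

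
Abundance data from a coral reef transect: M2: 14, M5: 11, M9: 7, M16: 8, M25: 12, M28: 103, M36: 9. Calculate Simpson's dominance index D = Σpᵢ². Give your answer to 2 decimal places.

Total N = 14+11+7+8+12+103+9 = 164, so the proportions are 0.0854, 0.0671, 0.0427, 0.0488, 0.0732, 0.628, 0.0549 (working shown to 4 dp, full precision carried).
D = 0.0854² + 0.0671² + 0.0427² + 0.0488² + 0.0732² + 0.628² + 0.0549² = 0.0073 + 0.0045 + 0.0018 + 0.0024 + 0.0054 + 0.3944 + 0.0030 = 0.4188.
To 2 decimal places, D = 0.42.

0.42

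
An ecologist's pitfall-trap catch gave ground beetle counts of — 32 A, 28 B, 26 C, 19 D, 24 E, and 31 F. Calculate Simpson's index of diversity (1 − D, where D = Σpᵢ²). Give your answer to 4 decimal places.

Total N = 32+28+26+19+24+31 = 160, so the proportions are 0.2, 0.175, 0.1625, 0.11875, 0.15, 0.19375 (working shown to 6 dp, full precision carried).
D = 0.2² + 0.175² + 0.1625² + 0.11875² + 0.15² + 0.19375² = 0.040000 + 0.030625 + 0.026406 + 0.014102 + 0.022500 + 0.037539 = 0.171172.
So 1 − D = 0.828828, i.e. 0.8288 to 4 decimal places.

0.8288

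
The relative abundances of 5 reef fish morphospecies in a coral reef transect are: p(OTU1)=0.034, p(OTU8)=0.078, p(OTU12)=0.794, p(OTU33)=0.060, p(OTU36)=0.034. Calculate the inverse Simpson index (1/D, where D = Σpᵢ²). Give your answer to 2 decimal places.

D = 0.034² + 0.078² + 0.794² + 0.06² + 0.034² = 0.00116 + 0.00608 + 0.63044 + 0.00360 + 0.00116 = 0.64243 (working shown to 5 dp, full precision carried).
So 1/D = 1.5566, i.e. 1.56 to 2 decimal places.

1.56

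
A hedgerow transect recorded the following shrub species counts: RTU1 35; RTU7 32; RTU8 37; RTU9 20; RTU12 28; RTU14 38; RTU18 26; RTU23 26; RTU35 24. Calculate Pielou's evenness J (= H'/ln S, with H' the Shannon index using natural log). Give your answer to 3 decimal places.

Total N = 35+32+37+20+28+38+26+26+24 = 266, so the proportions are 0.13158, 0.1203, 0.1391, 0.07519, 0.10526, 0.14286, 0.09774, 0.09774, 0.09023 (working shown to 5 dp, full precision carried).
H' = −Σ pᵢ ln pᵢ = −((-0.26686) + (-0.25477) + (-0.27438) + (-0.19457) + (-0.23698) + (-0.27799) + (-0.22729) + (-0.22729) + (-0.21703)) = 2.17717.
With S = 9 species, ln S = 2.19722, so J = 2.17717/2.19722 = 0.99087, i.e. 0.991 to 3 decimal places.

0.991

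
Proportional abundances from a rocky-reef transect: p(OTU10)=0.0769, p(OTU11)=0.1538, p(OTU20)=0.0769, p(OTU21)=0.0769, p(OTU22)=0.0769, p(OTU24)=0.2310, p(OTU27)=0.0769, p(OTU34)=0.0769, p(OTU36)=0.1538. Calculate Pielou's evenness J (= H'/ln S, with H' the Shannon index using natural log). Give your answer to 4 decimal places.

H' = −Σ pᵢ ln pᵢ = −((-0.197268) + (-0.287929) + (-0.197268) + (-0.197268) + (-0.197268) + (-0.338493) + (-0.197268) + (-0.197268) + (-0.287929)) = 2.097958 (working shown to 6 dp, full precision carried).
With S = 9 species, ln S = 2.197225, so J = 2.097958/2.197225 = 0.954822, i.e. 0.9548 to 4 decimal places.

0.9548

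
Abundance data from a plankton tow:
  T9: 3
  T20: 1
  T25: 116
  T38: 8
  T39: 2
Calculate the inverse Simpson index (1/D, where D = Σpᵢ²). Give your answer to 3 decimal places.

Total N = 3+1+116+8+2 = 130, so the proportions are 0.023077, 0.007692, 0.892308, 0.061538, 0.015385 (working shown to 6 dp, full precision carried).
D = 0.023077² + 0.007692² + 0.892308² + 0.061538² + 0.015385² = 0.000533 + 0.000059 + 0.796213 + 0.003787 + 0.000237 = 0.800828.
So 1/D = 1.24871, i.e. 1.249 to 3 decimal places.

1.249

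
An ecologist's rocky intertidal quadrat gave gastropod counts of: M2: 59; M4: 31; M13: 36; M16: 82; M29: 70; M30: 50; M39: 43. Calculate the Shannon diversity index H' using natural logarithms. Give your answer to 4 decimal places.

1.8943

Total N = 59+31+36+82+70+50+43 = 371, so the proportions are 0.15903, 0.083558, 0.097035, 0.221024, 0.188679, 0.134771, 0.115903 (working shown to 6 dp, full precision carried).
Each pᵢ ln pᵢ term: 0.15903×(-1.838665)=-0.292402, 0.083558×(-2.482215)=-0.207409, 0.097035×(-2.332683)=-0.226352, 0.221024×(-1.509483)=-0.333632, 0.188679×(-1.667707)=-0.314662, 0.134771×(-2.004179)=-0.270105, 0.115903×(-2.155002)=-0.249771.
Sum = -1.894333, so H' = 1.8943.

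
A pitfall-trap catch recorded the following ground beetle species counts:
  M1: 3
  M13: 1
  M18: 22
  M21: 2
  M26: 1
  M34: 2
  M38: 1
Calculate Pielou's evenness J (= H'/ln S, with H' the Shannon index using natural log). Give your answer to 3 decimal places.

0.592

Total N = 3+1+22+2+1+2+1 = 32, so the proportions are 0.09375, 0.03125, 0.6875, 0.0625, 0.03125, 0.0625, 0.03125 (working shown to 6 dp, full precision carried).
H' = −Σ pᵢ ln pᵢ = −((-0.221918) + (-0.108304) + (-0.257602) + (-0.173287) + (-0.108304) + (-0.173287) + (-0.108304)) = 1.151006.
With S = 7 species, ln S = 1.945910, so J = 1.151006/1.945910 = 0.591500, i.e. 0.592 to 3 decimal places.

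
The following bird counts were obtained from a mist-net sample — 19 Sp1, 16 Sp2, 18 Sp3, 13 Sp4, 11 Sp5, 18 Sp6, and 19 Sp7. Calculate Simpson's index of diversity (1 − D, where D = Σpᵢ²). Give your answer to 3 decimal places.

Total N = 19+16+18+13+11+18+19 = 114, so the proportions are 0.16667, 0.14035, 0.15789, 0.11404, 0.09649, 0.15789, 0.16667 (working shown to 5 dp, full precision carried).
D = 0.16667² + 0.14035² + 0.15789² + 0.11404² + 0.09649² + 0.15789² + 0.16667² = 0.02778 + 0.01970 + 0.02493 + 0.01300 + 0.00931 + 0.02493 + 0.02778 = 0.14743.
So 1 − D = 0.85257, i.e. 0.853 to 3 decimal places.

0.853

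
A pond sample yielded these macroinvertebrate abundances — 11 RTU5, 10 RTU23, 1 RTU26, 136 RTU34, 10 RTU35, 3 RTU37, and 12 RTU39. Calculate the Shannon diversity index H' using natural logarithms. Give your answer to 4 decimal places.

0.9818

Total N = 11+10+1+136+10+3+12 = 183, so the proportions are 0.060109, 0.054645, 0.005464, 0.743169, 0.054645, 0.016393, 0.065574 (working shown to 6 dp, full precision carried).
Each pᵢ ln pᵢ term: 0.060109×(-2.811591)=-0.169003, 0.054645×(-2.906901)=-0.158847, 0.005464×(-5.209486)=-0.028467, 0.743169×(-0.296831)=-0.220596, 0.054645×(-2.906901)=-0.158847, 0.016393×(-4.110874)=-0.067391, 0.065574×(-2.724580)=-0.178661.
Sum = -0.981812, so H' = 0.9818.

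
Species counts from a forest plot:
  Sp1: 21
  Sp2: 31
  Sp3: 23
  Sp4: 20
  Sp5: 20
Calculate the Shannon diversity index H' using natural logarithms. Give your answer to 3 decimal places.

1.594

Total N = 21+31+23+20+20 = 115, so the proportions are 0.18261, 0.26957, 0.2, 0.17391, 0.17391 (working shown to 5 dp, full precision carried).
Each pᵢ ln pᵢ term: 0.18261×(-1.70041)=-0.31051, 0.26957×(-1.31094)=-0.35339, 0.2×(-1.60944)=-0.32189, 0.17391×(-1.74920)=-0.30421, 0.17391×(-1.74920)=-0.30421.
Sum = -1.59420, so H' = 1.594.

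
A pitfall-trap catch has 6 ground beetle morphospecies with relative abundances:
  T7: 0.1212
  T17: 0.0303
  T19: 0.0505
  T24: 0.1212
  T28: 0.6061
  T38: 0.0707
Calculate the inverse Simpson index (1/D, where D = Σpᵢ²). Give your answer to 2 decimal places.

D = 0.1212² + 0.0303² + 0.0505² + 0.1212² + 0.6061² + 0.0707² = 0.01469 + 0.00092 + 0.00255 + 0.01469 + 0.36736 + 0.00500 = 0.40520 (working shown to 5 dp, full precision carried).
So 1/D = 2.4679, i.e. 2.47 to 2 decimal places.

2.47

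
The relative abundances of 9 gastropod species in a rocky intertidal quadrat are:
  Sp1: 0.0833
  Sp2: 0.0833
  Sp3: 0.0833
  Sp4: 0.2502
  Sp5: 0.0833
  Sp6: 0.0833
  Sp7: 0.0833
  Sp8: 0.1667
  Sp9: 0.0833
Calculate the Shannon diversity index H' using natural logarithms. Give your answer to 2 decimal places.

2.09

Each pᵢ ln pᵢ term (working shown to 4 dp, full precision carried): 0.0833×(-2.4853)=-0.2070, 0.0833×(-2.4853)=-0.2070, 0.0833×(-2.4853)=-0.2070, 0.2502×(-1.3855)=-0.3467, 0.0833×(-2.4853)=-0.2070, 0.0833×(-2.4853)=-0.2070, 0.0833×(-2.4853)=-0.2070, 0.1667×(-1.7916)=-0.2987, 0.0833×(-2.4853)=-0.2070.
Sum = -2.0945, so H' = 2.09.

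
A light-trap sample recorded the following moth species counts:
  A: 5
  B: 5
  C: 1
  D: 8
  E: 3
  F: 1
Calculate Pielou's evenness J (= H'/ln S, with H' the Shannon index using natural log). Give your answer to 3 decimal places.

Total N = 5+5+1+8+3+1 = 23, so the proportions are 0.21739, 0.21739, 0.04348, 0.34783, 0.13043, 0.04348 (working shown to 5 dp, full precision carried).
H' = −Σ pᵢ ln pᵢ = −((-0.33175) + (-0.33175) + (-0.13633) + (-0.36732) + (-0.26568) + (-0.13633)) = 1.56916.
With S = 6 species, ln S = 1.79176, so J = 1.56916/1.79176 = 0.87576, i.e. 0.876 to 3 decimal places.

0.876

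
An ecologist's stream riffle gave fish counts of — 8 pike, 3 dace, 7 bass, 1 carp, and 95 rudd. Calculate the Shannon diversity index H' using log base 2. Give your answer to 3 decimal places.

0.933

Total N = 8+3+7+1+95 = 114, so the proportions are 0.07018, 0.02632, 0.0614, 0.00877, 0.83333 (working shown to 5 dp, full precision carried).
Each pᵢ log₂ pᵢ term: 0.07018×(-3.83289)=-0.26897, 0.02632×(-5.24793)=-0.13810, 0.0614×(-4.02554)=-0.24718, 0.00877×(-6.83289)=-0.05994, 0.83333×(-0.26303)=-0.21920.
Sum = -0.93339, so H' = 0.933.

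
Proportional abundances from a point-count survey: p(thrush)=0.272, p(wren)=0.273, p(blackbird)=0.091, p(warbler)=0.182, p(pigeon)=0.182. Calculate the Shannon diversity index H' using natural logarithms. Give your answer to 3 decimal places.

1.547

Each pᵢ ln pᵢ term (working shown to 5 dp, full precision carried): 0.272×(-1.30195)=-0.35413, 0.273×(-1.29828)=-0.35443, 0.091×(-2.39690)=-0.21812, 0.182×(-1.70375)=-0.31008, 0.182×(-1.70375)=-0.31008.
Sum = -1.54684, so H' = 1.547.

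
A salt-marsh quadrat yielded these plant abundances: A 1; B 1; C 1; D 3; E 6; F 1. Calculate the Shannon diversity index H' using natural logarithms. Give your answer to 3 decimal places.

Total N = 1+1+1+3+6+1 = 13, so the proportions are 0.07692, 0.07692, 0.07692, 0.23077, 0.46154, 0.07692 (working shown to 5 dp, full precision carried).
Each pᵢ ln pᵢ term: 0.07692×(-2.56495)=-0.19730, 0.07692×(-2.56495)=-0.19730, 0.07692×(-2.56495)=-0.19730, 0.23077×(-1.46634)=-0.33839, 0.46154×(-0.77319)=-0.35686, 0.07692×(-2.56495)=-0.19730.
Sum = -1.48446, so H' = 1.484.

1.484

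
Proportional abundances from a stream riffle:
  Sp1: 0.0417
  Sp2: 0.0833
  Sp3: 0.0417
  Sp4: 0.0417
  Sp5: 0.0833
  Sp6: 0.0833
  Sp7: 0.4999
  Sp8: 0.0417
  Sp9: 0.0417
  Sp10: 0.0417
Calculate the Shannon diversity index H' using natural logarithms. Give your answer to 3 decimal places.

Each pᵢ ln pᵢ term (working shown to 5 dp, full precision carried): 0.0417×(-3.17725)=-0.13249, 0.0833×(-2.48531)=-0.20703, 0.0417×(-3.17725)=-0.13249, 0.0417×(-3.17725)=-0.13249, 0.0833×(-2.48531)=-0.20703, 0.0833×(-2.48531)=-0.20703, 0.4999×(-0.69335)=-0.34660, 0.0417×(-3.17725)=-0.13249, 0.0417×(-3.17725)=-0.13249, 0.0417×(-3.17725)=-0.13249.
Sum = -1.76263, so H' = 1.763.

1.763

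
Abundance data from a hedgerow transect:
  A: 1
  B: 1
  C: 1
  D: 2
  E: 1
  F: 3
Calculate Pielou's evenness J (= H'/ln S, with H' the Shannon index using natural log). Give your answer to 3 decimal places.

0.936

Total N = 1+1+1+2+1+3 = 9, so the proportions are 0.11111, 0.11111, 0.11111, 0.22222, 0.11111, 0.33333 (working shown to 5 dp, full precision carried).
H' = −Σ pᵢ ln pᵢ = −((-0.24414) + (-0.24414) + (-0.24414) + (-0.33424) + (-0.24414) + (-0.36620)) = 1.67699.
With S = 6 species, ln S = 1.79176, so J = 1.67699/1.79176 = 0.93594, i.e. 0.936 to 3 decimal places.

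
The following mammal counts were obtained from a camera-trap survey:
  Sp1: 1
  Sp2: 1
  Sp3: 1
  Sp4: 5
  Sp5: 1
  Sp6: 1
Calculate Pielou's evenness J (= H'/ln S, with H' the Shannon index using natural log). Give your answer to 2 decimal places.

0.84

Total N = 1+1+1+5+1+1 = 10, so the proportions are 0.1, 0.1, 0.1, 0.5, 0.1, 0.1 (working shown to 4 dp, full precision carried).
H' = −Σ pᵢ ln pᵢ = −((-0.2303) + (-0.2303) + (-0.2303) + (-0.3466) + (-0.2303) + (-0.2303)) = 1.4979.
With S = 6 species, ln S = 1.7918, so J = 1.4979/1.7918 = 0.8360, i.e. 0.84 to 2 decimal places.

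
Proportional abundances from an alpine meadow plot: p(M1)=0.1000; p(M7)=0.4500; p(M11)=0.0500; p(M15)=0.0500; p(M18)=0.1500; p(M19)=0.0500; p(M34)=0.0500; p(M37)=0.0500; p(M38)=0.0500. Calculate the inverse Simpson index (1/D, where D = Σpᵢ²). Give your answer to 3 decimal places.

D = 0.1² + 0.45² + 0.05² + 0.05² + 0.15² + 0.05² + 0.05² + 0.05² + 0.05² = 0.0100000 + 0.2025000 + 0.0025000 + 0.0025000 + 0.0225000 + 0.0025000 + 0.0025000 + 0.0025000 + 0.0025000 = 0.2500000 (working shown to 7 dp, full precision carried).
So 1/D = 4.00000, i.e. 4.000 to 3 decimal places.

4.000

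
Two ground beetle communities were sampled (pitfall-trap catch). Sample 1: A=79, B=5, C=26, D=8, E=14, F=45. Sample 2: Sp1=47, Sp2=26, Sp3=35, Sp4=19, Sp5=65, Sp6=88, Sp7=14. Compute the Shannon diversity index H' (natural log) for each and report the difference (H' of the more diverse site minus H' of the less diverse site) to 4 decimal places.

0.3463

Sample 1: N=177, proportions 0.446328, 0.028249, 0.146893, 0.045198, 0.079096, 0.254237, giving H' = 1.431369 (working shown to 6 dp, full precision carried).
Sample 2: N=294, proportions 0.159864, 0.088435, 0.119048, 0.064626, 0.221088, 0.29932, 0.047619, giving H' = 1.777673.
Difference = |1.431369 − 1.777673| = 0.346304, i.e. 0.3463 to 4 decimal places.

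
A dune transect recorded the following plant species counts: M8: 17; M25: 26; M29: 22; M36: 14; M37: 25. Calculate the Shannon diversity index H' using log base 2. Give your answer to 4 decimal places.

Total N = 17+26+22+14+25 = 104, so the proportions are 0.163462, 0.25, 0.211538, 0.134615, 0.240385 (working shown to 6 dp, full precision carried).
Each pᵢ log₂ pᵢ term: 0.163462×(-2.612977)=-0.427121, 0.25×(-2.000000)=-0.500000, 0.211538×(-2.241008)=-0.474059, 0.134615×(-2.893085)=-0.389454, 0.240385×(-2.056584)=-0.494371.
Sum = -2.285005, so H' = 2.2850.

2.2850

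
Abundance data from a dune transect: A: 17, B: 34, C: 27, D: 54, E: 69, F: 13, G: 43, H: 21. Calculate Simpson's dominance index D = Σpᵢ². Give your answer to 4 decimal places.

Total N = 17+34+27+54+69+13+43+21 = 278, so the proportions are 0.061151, 0.122302, 0.097122, 0.194245, 0.248201, 0.046763, 0.154676, 0.07554 (working shown to 6 dp, full precision carried).
D = 0.061151² + 0.122302² + 0.097122² + 0.194245² + 0.248201² + 0.046763² + 0.154676² + 0.07554² = 0.003739 + 0.014958 + 0.009433 + 0.037731 + 0.061604 + 0.002187 + 0.023925 + 0.005706 = 0.159283.
To 4 decimal places, D = 0.1593.

0.1593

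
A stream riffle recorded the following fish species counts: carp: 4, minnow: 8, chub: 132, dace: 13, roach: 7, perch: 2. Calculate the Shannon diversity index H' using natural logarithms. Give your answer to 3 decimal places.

0.804

Total N = 4+8+132+13+7+2 = 166, so the proportions are 0.0241, 0.04819, 0.79518, 0.07831, 0.04217, 0.01205 (working shown to 5 dp, full precision carried).
Each pᵢ ln pᵢ term: 0.0241×(-3.72569)=-0.08978, 0.04819×(-3.03255)=-0.14615, 0.79518×(-0.22919)=-0.18224, 0.07831×(-2.54704)=-0.19947, 0.04217×(-3.16608)=-0.13351, 0.01205×(-4.41884)=-0.05324.
Sum = -0.80438, so H' = 0.804.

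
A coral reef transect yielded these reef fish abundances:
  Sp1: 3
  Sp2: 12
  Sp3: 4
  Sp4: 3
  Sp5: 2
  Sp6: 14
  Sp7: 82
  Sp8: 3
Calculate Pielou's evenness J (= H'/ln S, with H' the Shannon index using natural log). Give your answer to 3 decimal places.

0.575

Total N = 3+12+4+3+2+14+82+3 = 123, so the proportions are 0.02439, 0.09756, 0.03252, 0.02439, 0.01626, 0.11382, 0.66667, 0.02439 (working shown to 5 dp, full precision carried).
H' = −Σ pᵢ ln pᵢ = −((-0.09057) + (-0.22705) + (-0.11141) + (-0.09057) + (-0.06698) + (-0.24735) + (-0.27031) + (-0.09057)) = 1.19482.
With S = 8 species, ln S = 2.07944, so J = 1.19482/2.07944 = 0.57459, i.e. 0.575 to 3 decimal places.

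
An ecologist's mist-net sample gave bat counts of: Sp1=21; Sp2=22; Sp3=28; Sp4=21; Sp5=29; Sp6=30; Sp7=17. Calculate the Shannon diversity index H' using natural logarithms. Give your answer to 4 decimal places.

Total N = 21+22+28+21+29+30+17 = 168, so the proportions are 0.125, 0.130952, 0.166667, 0.125, 0.172619, 0.178571, 0.10119 (working shown to 6 dp, full precision carried).
Each pᵢ ln pᵢ term: 0.125×(-2.079442)=-0.259930, 0.130952×(-2.032922)=-0.266216, 0.166667×(-1.791759)=-0.298627, 0.125×(-2.079442)=-0.259930, 0.172619×(-1.756668)=-0.303234, 0.178571×(-1.722767)=-0.307637, 0.10119×(-2.290751)=-0.231802.
Sum = -1.927376, so H' = 1.9274.

1.9274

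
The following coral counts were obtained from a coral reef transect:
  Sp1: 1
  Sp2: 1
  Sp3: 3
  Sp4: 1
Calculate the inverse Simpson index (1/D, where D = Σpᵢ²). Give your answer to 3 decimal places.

Total N = 1+1+3+1 = 6, so the proportions are 0.166667, 0.166667, 0.5, 0.166667 (working shown to 6 dp, full precision carried).
D = 0.166667² + 0.166667² + 0.5² + 0.166667² = 0.027778 + 0.027778 + 0.250000 + 0.027778 = 0.333333.
So 1/D = 3.00000, i.e. 3.000 to 3 decimal places.

3.000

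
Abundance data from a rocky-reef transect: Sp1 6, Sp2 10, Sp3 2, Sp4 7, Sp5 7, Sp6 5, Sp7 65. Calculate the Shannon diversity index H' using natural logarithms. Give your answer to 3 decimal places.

1.274

Total N = 6+10+2+7+7+5+65 = 102, so the proportions are 0.05882, 0.09804, 0.01961, 0.06863, 0.06863, 0.04902, 0.63725 (working shown to 5 dp, full precision carried).
Each pᵢ ln pᵢ term: 0.05882×(-2.83321)=-0.16666, 0.09804×(-2.32239)=-0.22769, 0.01961×(-3.93183)=-0.07709, 0.06863×(-2.67906)=-0.18386, 0.06863×(-2.67906)=-0.18386, 0.04902×(-3.01553)=-0.14782, 0.63725×(-0.45059)=-0.28714.
Sum = -1.27411, so H' = 1.274.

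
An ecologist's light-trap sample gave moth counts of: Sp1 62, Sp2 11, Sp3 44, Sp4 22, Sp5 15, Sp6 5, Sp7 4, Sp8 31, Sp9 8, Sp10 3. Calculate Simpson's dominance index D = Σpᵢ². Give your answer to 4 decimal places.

Total N = 62+11+44+22+15+5+4+31+8+3 = 205, so the proportions are 0.302439, 0.053659, 0.214634, 0.107317, 0.073171, 0.02439, 0.019512, 0.15122, 0.039024, 0.014634 (working shown to 6 dp, full precision carried).
D = 0.302439² + 0.053659² + 0.214634² + 0.107317² + 0.073171² + 0.02439² + 0.019512² + 0.15122² + 0.039024² + 0.014634² = 0.091469 + 0.002879 + 0.046068 + 0.011517 + 0.005354 + 0.000595 + 0.000381 + 0.022867 + 0.001523 + 0.000214 = 0.182867.
To 4 decimal places, D = 0.1829.

0.1829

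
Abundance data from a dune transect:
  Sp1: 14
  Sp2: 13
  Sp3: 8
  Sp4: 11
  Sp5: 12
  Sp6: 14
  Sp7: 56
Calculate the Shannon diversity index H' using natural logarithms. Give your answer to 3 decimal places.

1.684

Total N = 14+13+8+11+12+14+56 = 128, so the proportions are 0.10938, 0.10156, 0.0625, 0.08594, 0.09375, 0.10938, 0.4375 (working shown to 5 dp, full precision carried).
Each pᵢ ln pᵢ term: 0.10938×(-2.21297)=-0.24204, 0.10156×(-2.28708)=-0.23228, 0.0625×(-2.77259)=-0.17329, 0.08594×(-2.45413)=-0.21090, 0.09375×(-2.36712)=-0.22192, 0.10938×(-2.21297)=-0.24204, 0.4375×(-0.82668)=-0.36167.
Sum = -1.68415, so H' = 1.684.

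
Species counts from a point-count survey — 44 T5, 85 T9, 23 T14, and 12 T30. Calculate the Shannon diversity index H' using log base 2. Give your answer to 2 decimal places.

Total N = 44+85+23+12 = 164, so the proportions are 0.2683, 0.5183, 0.1402, 0.0732 (working shown to 4 dp, full precision carried).
Each pᵢ log₂ pᵢ term: 0.2683×(-1.8981)=-0.5093, 0.5183×(-0.9482)=-0.4914, 0.1402×(-2.8340)=-0.3974, 0.0732×(-3.7726)=-0.2760.
Sum = -1.6742, so H' = 1.67.

1.67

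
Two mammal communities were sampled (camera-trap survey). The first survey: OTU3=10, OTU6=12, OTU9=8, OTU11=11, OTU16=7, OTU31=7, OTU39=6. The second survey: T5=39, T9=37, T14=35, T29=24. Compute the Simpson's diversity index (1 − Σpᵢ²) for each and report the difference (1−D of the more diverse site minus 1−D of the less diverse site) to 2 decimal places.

The first survey: N=61, proportions 0.1639, 0.1967, 0.1311, 0.1803, 0.1148, 0.1148, 0.0984, giving 1−D = 0.8487 (working shown to 4 dp, full precision carried).
The second survey: N=135, proportions 0.2889, 0.2741, 0.2593, 0.1778, giving 1−D = 0.7426.
Difference = |0.8487 − 0.7426| = 0.1061, i.e. 0.11 to 2 decimal places.

0.11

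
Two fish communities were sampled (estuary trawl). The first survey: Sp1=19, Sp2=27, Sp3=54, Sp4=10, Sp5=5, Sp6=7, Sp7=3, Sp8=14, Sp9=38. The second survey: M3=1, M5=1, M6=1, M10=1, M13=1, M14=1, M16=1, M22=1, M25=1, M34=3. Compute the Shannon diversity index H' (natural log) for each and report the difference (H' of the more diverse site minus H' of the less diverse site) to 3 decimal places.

The first survey: N=177, proportions 0.107345, 0.152542, 0.305085, 0.056497, 0.028249, 0.039548, 0.016949, 0.079096, 0.214689, giving H' = 1.879526 (working shown to 6 dp, full precision carried).
The second survey: N=12, proportions 0.083333, 0.083333, 0.083333, 0.083333, 0.083333, 0.083333, 0.083333, 0.083333, 0.083333, 0.25, giving H' = 2.210254.
Difference = |1.879526 − 2.210254| = 0.330728, i.e. 0.331 to 3 decimal places.

0.331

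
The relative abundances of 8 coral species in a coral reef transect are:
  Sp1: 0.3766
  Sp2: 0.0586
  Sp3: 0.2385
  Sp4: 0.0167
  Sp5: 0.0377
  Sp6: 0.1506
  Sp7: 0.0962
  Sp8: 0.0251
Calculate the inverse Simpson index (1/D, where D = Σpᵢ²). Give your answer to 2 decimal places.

D = 0.3766² + 0.0586² + 0.2385² + 0.0167² + 0.0377² + 0.1506² + 0.0962² + 0.0251² = 0.141828 + 0.003434 + 0.056882 + 0.000279 + 0.001421 + 0.022680 + 0.009254 + 0.000630 = 0.236409 (working shown to 6 dp, full precision carried).
So 1/D = 4.2300, i.e. 4.23 to 2 decimal places.

4.23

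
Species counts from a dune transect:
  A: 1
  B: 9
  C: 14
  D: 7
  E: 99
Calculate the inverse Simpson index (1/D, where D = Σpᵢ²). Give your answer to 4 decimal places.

Total N = 1+9+14+7+99 = 130, so the proportions are 0.0076923, 0.0692308, 0.1076923, 0.0538462, 0.7615385 (working shown to 7 dp, full precision carried).
D = 0.0076923² + 0.0692308² + 0.1076923² + 0.0538462² + 0.7615385² = 0.0000592 + 0.0047929 + 0.0115976 + 0.0028994 + 0.5799408 = 0.5992899.
So 1/D = 1.668641, i.e. 1.6686 to 4 decimal places.

1.6686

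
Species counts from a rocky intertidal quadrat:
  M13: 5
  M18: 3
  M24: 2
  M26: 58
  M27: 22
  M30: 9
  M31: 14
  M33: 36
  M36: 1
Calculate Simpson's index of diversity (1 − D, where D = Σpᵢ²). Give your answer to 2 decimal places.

0.76

Total N = 5+3+2+58+22+9+14+36+1 = 150, so the proportions are 0.0333, 0.02, 0.0133, 0.3867, 0.1467, 0.06, 0.0933, 0.24, 0.0067 (working shown to 4 dp, full precision carried).
D = 0.0333² + 0.02² + 0.0133² + 0.3867² + 0.1467² + 0.06² + 0.0933² + 0.24² + 0.0067² = 0.0011 + 0.0004 + 0.0002 + 0.1495 + 0.0215 + 0.0036 + 0.0087 + 0.0576 + 0.0000 = 0.2427.
So 1 − D = 0.7573, i.e. 0.76 to 2 decimal places.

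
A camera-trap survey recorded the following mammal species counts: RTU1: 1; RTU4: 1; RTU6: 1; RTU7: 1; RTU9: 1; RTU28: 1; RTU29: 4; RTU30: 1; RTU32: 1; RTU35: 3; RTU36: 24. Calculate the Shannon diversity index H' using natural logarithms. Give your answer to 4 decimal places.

1.4811

Total N = 1+1+1+1+1+1+4+1+1+3+24 = 39, so the proportions are 0.025641, 0.025641, 0.025641, 0.025641, 0.025641, 0.025641, 0.102564, 0.025641, 0.025641, 0.076923, 0.615385 (working shown to 6 dp, full precision carried).
Each pᵢ ln pᵢ term: 0.025641×(-3.663562)=-0.093937, 0.025641×(-3.663562)=-0.093937, 0.025641×(-3.663562)=-0.093937, 0.025641×(-3.663562)=-0.093937, 0.025641×(-3.663562)=-0.093937, 0.025641×(-3.663562)=-0.093937, 0.102564×(-2.277267)=-0.233566, 0.025641×(-3.663562)=-0.093937, 0.025641×(-3.663562)=-0.093937, 0.076923×(-2.564949)=-0.197304, 0.615385×(-0.485508)=-0.298774.
Sum = -1.481144, so H' = 1.4811.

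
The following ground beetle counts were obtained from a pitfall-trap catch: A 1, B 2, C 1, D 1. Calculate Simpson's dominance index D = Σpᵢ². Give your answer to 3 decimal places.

Total N = 1+2+1+1 = 5, so the proportions are 0.2, 0.4, 0.2, 0.2 (working shown to 5 dp, full precision carried).
D = 0.2² + 0.4² + 0.2² + 0.2² = 0.04000 + 0.16000 + 0.04000 + 0.04000 = 0.28000.
To 3 decimal places, D = 0.280.

0.280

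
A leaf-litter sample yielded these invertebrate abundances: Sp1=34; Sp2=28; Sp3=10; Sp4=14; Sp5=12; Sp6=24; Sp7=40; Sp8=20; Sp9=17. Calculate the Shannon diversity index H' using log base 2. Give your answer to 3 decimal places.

Total N = 34+28+10+14+12+24+40+20+17 = 199, so the proportions are 0.17085, 0.1407, 0.05025, 0.07035, 0.0603, 0.1206, 0.20101, 0.1005, 0.08543 (working shown to 5 dp, full precision carried).
Each pᵢ log₂ pᵢ term: 0.17085×(-2.54916)=-0.43554, 0.1407×(-2.82927)=-0.39809, 0.05025×(-4.31470)=-0.21682, 0.07035×(-3.82927)=-0.26940, 0.0603×(-4.05166)=-0.24432, 0.1206×(-3.05166)=-0.36804, 0.20101×(-2.31470)=-0.46527, 0.1005×(-3.31470)=-0.33314, 0.08543×(-3.54916)=-0.30319.
Sum = -3.03379, so H' = 3.034.

3.034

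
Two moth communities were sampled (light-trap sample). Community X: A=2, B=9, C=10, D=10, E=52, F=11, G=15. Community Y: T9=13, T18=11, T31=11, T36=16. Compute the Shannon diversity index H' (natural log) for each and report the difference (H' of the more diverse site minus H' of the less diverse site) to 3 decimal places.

0.201

Community X: N=109, proportions 0.01835, 0.08257, 0.09174, 0.09174, 0.47706, 0.10092, 0.13761, giving H' = 1.57506 (working shown to 5 dp, full precision carried).
Community Y: N=51, proportions 0.2549, 0.21569, 0.21569, 0.31373, giving H' = 1.37380.
Difference = |1.57506 − 1.37380| = 0.20126, i.e. 0.201 to 3 decimal places.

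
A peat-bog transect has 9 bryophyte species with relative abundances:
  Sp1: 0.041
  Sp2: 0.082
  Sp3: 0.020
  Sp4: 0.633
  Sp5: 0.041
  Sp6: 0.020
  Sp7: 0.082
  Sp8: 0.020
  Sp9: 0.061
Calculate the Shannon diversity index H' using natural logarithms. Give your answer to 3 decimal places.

1.367

Each pᵢ ln pᵢ term (working shown to 5 dp, full precision carried): 0.041×(-3.19418)=-0.13096, 0.082×(-2.50104)=-0.20508, 0.02×(-3.91202)=-0.07824, 0.633×(-0.45728)=-0.28946, 0.041×(-3.19418)=-0.13096, 0.02×(-3.91202)=-0.07824, 0.082×(-2.50104)=-0.20508, 0.02×(-3.91202)=-0.07824, 0.061×(-2.79688)=-0.17061.
Sum = -1.36689, so H' = 1.367.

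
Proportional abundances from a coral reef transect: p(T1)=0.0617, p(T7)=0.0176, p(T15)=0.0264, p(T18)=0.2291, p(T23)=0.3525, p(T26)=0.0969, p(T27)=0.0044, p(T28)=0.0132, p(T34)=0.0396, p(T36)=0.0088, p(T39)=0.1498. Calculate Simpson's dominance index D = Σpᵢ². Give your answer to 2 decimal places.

0.22

D = 0.0617² + 0.0176² + 0.0264² + 0.2291² + 0.3525² + 0.0969² + 0.0044² + 0.0132² + 0.0396² + 0.0088² + 0.1498² = 0.0038 + 0.0003 + 0.0007 + 0.0525 + 0.1243 + 0.0094 + 0.0000 + 0.0002 + 0.0016 + 0.0001 + 0.0224 = 0.2152 (working shown to 4 dp, full precision carried).
To 2 decimal places, D = 0.22.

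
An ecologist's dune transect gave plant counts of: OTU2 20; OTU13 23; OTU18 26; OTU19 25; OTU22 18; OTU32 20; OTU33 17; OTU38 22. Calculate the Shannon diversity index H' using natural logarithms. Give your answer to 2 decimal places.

Total N = 20+23+26+25+18+20+17+22 = 171, so the proportions are 0.117, 0.1345, 0.152, 0.1462, 0.1053, 0.117, 0.0994, 0.1287 (working shown to 4 dp, full precision carried).
Each pᵢ ln pᵢ term: 0.117×(-2.1459)=-0.2510, 0.1345×(-2.0062)=-0.2698, 0.152×(-1.8836)=-0.2864, 0.1462×(-1.9228)=-0.2811, 0.1053×(-2.2513)=-0.2370, 0.117×(-2.1459)=-0.2510, 0.0994×(-2.3085)=-0.2295, 0.1287×(-2.0506)=-0.2638.
Sum = -2.0696, so H' = 2.07.

2.07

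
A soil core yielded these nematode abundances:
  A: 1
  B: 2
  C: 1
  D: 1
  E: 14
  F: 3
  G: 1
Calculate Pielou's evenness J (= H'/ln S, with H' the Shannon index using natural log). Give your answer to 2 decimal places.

Total N = 1+2+1+1+14+3+1 = 23, so the proportions are 0.0435, 0.087, 0.0435, 0.0435, 0.6087, 0.1304, 0.0435 (working shown to 4 dp, full precision carried).
H' = −Σ pᵢ ln pᵢ = −((-0.1363) + (-0.2124) + (-0.1363) + (-0.1363) + (-0.3022) + (-0.2657) + (-0.1363)) = 1.3255.
With S = 7 species, ln S = 1.9459, so J = 1.3255/1.9459 = 0.6812, i.e. 0.68 to 2 decimal places.

0.68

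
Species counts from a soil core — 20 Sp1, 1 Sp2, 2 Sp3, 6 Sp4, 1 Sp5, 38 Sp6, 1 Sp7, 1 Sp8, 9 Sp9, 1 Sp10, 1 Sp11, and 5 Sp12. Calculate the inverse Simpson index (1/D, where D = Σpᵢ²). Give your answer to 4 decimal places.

3.7054

Total N = 20+1+2+6+1+38+1+1+9+1+1+5 = 86, so the proportions are 0.23255814, 0.01162791, 0.02325581, 0.06976744, 0.01162791, 0.44186047, 0.01162791, 0.01162791, 0.10465116, 0.01162791, 0.01162791, 0.05813953 (working shown to 8 dp, full precision carried).
D = 0.23255814² + 0.01162791² + 0.02325581² + 0.06976744² + 0.01162791² + 0.44186047² + 0.01162791² + 0.01162791² + 0.10465116² + 0.01162791² + 0.01162791² + 0.05813953² = 0.05408329 + 0.00013521 + 0.00054083 + 0.00486750 + 0.00013521 + 0.19524067 + 0.00013521 + 0.00013521 + 0.01095187 + 0.00013521 + 0.00013521 + 0.00338021 = 0.26987561.
So 1/D = 3.705411, i.e. 3.7054 to 4 decimal places.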